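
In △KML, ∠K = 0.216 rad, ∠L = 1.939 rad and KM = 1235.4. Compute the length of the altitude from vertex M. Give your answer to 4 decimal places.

The third angle is ∠M = π − ∠L − ∠K = 0.987 rad.
Law of sines: ML = KM·sin K/sin L ≈ 283.8.
Law of sines: LK = KM·sin M/sin L ≈ 1104.5.
Area = ½·KM·ML·sin M ≈ 1.4623e+05.
The altitude from M has length 2·area/LK ≈ 264.78.

h_M ≈ 264.7762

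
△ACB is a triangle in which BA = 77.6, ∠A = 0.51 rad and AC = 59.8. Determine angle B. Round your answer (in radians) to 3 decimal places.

0.855

By the law of cosines, CB² = BA² + AC² − 2·BA·AC·cos A = 1497.9, so CB ≈ 38.703.
Law of cosines again: cos B = (CB² + BA² − AC²)/(2·CB·BA) ≈ 0.65654, so ∠B ≈ 0.855 rad.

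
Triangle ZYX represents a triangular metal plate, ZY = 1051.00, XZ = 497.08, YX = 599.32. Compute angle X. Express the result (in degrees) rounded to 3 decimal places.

By the law of cosines, cos X = (YX² + XZ² − ZY²) / (2·YX·XZ) ≈ -0.83637, so ∠X ≈ 146.76°.

∠X ≈ 146.759°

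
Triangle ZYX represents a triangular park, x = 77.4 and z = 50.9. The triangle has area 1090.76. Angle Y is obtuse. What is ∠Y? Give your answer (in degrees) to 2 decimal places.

∠Y ≈ 146.38°

From area = ½·x·z·sin Y, we get sin Y = 2·area/(x·z) ≈ 0.55373.
Taking the obtuse solution, ∠Y ≈ 146.38°.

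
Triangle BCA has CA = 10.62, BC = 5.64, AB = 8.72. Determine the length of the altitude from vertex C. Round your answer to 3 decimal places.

5.633

Semiperimeter s = (10.62 + 8.72 + 5.64)/2 = 12.49.
Heron's formula: area = √(12.49·1.87·3.77·6.85) ≈ 24.559.
The altitude from C has length 2·area/AB ≈ 5.6329.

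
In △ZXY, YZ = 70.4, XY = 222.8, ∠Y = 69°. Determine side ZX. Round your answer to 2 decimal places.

By the law of cosines, ZX² = XY² + YZ² − 2·XY·YZ·cos Y = 43354, so ZX ≈ 208.22.

208.22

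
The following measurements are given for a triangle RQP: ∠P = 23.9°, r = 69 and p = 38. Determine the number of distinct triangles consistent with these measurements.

r·sin P = 69·sin(23.9°) ≈ 27.95.
Since r sin P < p < r (27.95 < 38 < 69), two triangles exist.

2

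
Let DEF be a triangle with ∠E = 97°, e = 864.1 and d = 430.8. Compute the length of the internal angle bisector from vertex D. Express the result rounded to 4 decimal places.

Law of sines: sin D = d·sin E/e ≈ 0.49484.
Since e ≥ d, only the acute value applies: ∠D ≈ 29.66°.
Then ∠F = 180° − ∠E − ∠D ≈ 53.34°.
Law of sines gives f = e·sin F/sin E ≈ 698.39.
The bisector from D has length 2·e·f·cos(∠D/2)/(e+f) ≈ 746.73.

t_D ≈ 746.7281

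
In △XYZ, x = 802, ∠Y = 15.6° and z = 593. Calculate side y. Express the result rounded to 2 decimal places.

By the law of cosines, y² = z² + x² − 2·z·x·cos Y = 78720, so y ≈ 280.57.

280.57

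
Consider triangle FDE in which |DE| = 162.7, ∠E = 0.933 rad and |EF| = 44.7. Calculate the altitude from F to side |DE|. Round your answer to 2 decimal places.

h_F ≈ 35.91

By the law of cosines, |FD|² = |DE|² + |EF|² − 2·|DE|·|EF|·cos E = 19809, so |FD| ≈ 140.74.
Area = ½·|DE|·|EF|·sin E ≈ 2921.5.
The altitude from F has length 2·area/|DE| ≈ 35.912.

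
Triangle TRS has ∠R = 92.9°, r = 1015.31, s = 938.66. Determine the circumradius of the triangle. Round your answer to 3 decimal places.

Law of sines: sin S = s·sin R/r ≈ 0.92332.
Since r ≥ s, only the acute value applies: ∠S ≈ 67.42°.
Then ∠T = 180° − ∠R − ∠S ≈ 19.68°.
Law of sines gives t = r·sin T/sin R ≈ 342.42.
Circumradius = r/(2 sin R) ≈ 508.31.

508.306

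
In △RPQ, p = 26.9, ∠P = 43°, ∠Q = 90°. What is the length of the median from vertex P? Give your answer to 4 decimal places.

The third angle is ∠R = 180° − ∠P − ∠Q = 47.00°.
Law of sines: r = p·sin R/sin P ≈ 28.847.
Law of sines: q = p·sin Q/sin P ≈ 39.443.
Median from P: ½√(2·q² + 2·r² − p²) ≈ 31.828.

m_P ≈ 31.8282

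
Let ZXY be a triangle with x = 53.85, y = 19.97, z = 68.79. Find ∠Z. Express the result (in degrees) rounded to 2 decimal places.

By the law of cosines, cos Z = (x² + y² − z²) / (2·x·y) ≈ -0.66648, so ∠Z ≈ 131.80°.

131.80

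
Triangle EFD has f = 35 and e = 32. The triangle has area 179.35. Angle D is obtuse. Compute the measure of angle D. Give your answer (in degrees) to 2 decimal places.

From area = ½·e·f·sin D, we get sin D = 2·area/(e·f) ≈ 0.32027.
Taking the obtuse solution, ∠D ≈ 161.32°.

161.32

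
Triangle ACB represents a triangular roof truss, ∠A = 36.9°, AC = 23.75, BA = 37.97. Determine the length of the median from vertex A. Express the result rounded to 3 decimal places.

29.360

By the law of cosines, CB² = BA² + AC² − 2·BA·AC·cos A = 563.49, so CB ≈ 23.738.
Median from A: ½√(2·BA² + 2·AC² − CB²) ≈ 29.36.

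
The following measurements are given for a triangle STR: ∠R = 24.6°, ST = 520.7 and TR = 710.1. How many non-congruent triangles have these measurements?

TR·sin R = 710.1·sin(24.6°) ≈ 295.6.
Since TR sin R < ST < TR (295.6 < 520.7 < 710.1), two triangles exist.

2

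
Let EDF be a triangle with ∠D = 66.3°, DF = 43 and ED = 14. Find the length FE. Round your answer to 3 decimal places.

39.510

By the law of cosines, FE² = ED² + DF² − 2·ED·DF·cos D = 1561.1, so FE ≈ 39.51.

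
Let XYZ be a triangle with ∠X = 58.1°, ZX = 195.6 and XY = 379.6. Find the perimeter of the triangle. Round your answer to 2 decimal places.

By the law of cosines, YZ² = ZX² + XY² − 2·ZX·XY·cos X = 1.0388e+05, so YZ ≈ 322.31.
Semiperimeter s = (322.31+195.6+379.6)/2 = 448.75.
Perimeter = 322.31 + 195.6 + 379.6 = 897.51.

897.51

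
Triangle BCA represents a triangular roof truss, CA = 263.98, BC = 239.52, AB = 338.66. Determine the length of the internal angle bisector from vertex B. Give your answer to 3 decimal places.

t_B ≈ 253.390

By the law of cosines, cos B = (AB² + BC² − CA²) / (2·AB·BC) ≈ 0.63104, so ∠B ≈ 50.87°.
The bisector from B has length 2·AB·BC·cos(∠B/2)/(AB+BC) ≈ 253.39.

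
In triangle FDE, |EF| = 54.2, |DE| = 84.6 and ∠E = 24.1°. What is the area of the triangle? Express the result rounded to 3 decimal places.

936.163

Area = ½·|DE|·|EF|·sin E ≈ 936.16.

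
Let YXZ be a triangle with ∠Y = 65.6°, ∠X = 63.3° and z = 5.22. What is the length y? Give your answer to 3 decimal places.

6.108

The third angle is ∠Z = 180° − ∠Y − ∠X = 51.10°.
Law of sines: y = z·sin Y/sin Z ≈ 6.1083.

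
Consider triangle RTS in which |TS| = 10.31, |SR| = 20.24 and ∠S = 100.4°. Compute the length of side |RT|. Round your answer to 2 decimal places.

24.32

By the law of cosines, |RT|² = |TS|² + |SR|² − 2·|TS|·|SR|·cos S = 591.29, so |RT| ≈ 24.317.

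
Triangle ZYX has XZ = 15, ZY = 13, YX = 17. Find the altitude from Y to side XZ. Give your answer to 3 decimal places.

Semiperimeter s = (17 + 15 + 13)/2 = 22.5.
Heron's formula: area = √(22.5·5.5·7.5·9.5) ≈ 93.9.
The altitude from Y has length 2·area/XZ ≈ 12.52.

h_Y ≈ 12.520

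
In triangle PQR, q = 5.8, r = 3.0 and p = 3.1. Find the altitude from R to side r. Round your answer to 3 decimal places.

Semiperimeter s = (3.1 + 5.8 + 3)/2 = 5.95.
Heron's formula: area = √(5.95·2.85·0.15·2.95) ≈ 2.7393.
The altitude from R has length 2·area/r ≈ 1.8262.

h_R ≈ 1.826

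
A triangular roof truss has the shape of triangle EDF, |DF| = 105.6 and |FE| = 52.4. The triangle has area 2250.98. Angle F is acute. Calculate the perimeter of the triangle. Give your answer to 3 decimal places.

From area = ½·|DF|·|FE|·sin F, we get sin F = 2·area/(|DF|·|FE|) ≈ 0.81359.
Taking the acute solution, ∠F ≈ 54.45°.
Law of cosines then gives |ED| ≈ 86.385.
Perimeter = 105.6 + 52.4 + 86.385 = 244.39.

244.385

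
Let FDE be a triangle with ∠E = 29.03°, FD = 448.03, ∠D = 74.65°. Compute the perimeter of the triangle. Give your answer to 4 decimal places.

perimeter ≈ 2235.4307

The third angle is ∠F = 180° − ∠D − ∠E = 76.32°.
Law of sines: DE = FD·sin F/sin E ≈ 897.07.
Law of sines: EF = FD·sin D/sin E ≈ 890.33.
Semiperimeter s = (897.07+890.33+448.03)/2 = 1117.7.
Perimeter = 897.07 + 890.33 + 448.03 = 2235.4.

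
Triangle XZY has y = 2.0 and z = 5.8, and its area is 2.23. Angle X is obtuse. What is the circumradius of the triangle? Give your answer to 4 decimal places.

From area = ½·z·y·sin X, we get sin X = 2·area/(z·y) ≈ 0.38448.
Taking the obtuse solution, ∠X ≈ 157.39°.
Law of cosines then gives x ≈ 7.6848.
Circumradius = x/(2 sin X) ≈ 9.9937.

9.9937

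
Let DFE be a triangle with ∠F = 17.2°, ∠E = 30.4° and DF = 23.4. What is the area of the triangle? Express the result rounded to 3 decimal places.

area ≈ 118.143

The third angle is ∠D = 180° − ∠F − ∠E = 132.40°.
Law of sines: FE = DF·sin D/sin E ≈ 34.148.
Law of sines: ED = DF·sin F/sin E ≈ 13.674.
Area = ½·DF·FE·sin F ≈ 118.14.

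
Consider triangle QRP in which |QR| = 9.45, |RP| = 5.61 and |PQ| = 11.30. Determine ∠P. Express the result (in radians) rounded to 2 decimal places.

By the law of cosines, cos P = (|RP|² + |PQ|² − |QR|²) / (2·|RP|·|PQ|) ≈ 0.55100, so ∠P ≈ 0.9872 rad.

0.99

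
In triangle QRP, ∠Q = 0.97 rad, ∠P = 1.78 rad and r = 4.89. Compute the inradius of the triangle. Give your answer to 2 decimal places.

The third angle is ∠R = π − ∠P − ∠Q = 0.392 rad.
Law of sines: q = r·sin Q/sin R ≈ 10.569.
Law of sines: p = r·sin P/sin R ≈ 12.533.
Area = ½·r·q·sin P ≈ 25.277.
Semiperimeter s = (10.569+4.89+12.533)/2 = 13.996.
Inradius = area/s = 25.277/13.996 ≈ 1.806.

1.81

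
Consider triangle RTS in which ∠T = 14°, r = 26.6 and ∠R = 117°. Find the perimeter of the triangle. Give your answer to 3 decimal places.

The third angle is ∠S = 180° − ∠R − ∠T = 49.00°.
Law of sines: t = r·sin T/sin R ≈ 7.2223.
Law of sines: s = r·sin S/sin R ≈ 22.531.
Semiperimeter p = (26.6+7.2223+22.531)/2 = 28.177.
Perimeter = 26.6 + 7.2223 + 22.531 = 56.353.

perimeter ≈ 56.353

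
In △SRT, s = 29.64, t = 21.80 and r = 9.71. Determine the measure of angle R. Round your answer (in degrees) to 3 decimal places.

By the law of cosines, cos R = (t² + s² − r²) / (2·t·s) ≈ 0.97460, so ∠R ≈ 12.94°.

12.940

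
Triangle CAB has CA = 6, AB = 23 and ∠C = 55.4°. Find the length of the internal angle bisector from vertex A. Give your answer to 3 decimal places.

5.308

Law of sines: sin B = CA·sin C/AB ≈ 0.21473.
Since AB ≥ CA, only the acute value applies: ∠B ≈ 12.40°.
Then ∠A = 180° − ∠C − ∠B ≈ 112.20°.
Law of sines gives BC = AB·sin A/sin C ≈ 25.871.
The bisector from A has length 2·CA·AB·cos(∠A/2)/(CA+AB) ≈ 5.3082.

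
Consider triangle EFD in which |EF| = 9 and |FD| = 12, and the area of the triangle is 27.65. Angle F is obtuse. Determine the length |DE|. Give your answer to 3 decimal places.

20.262

From area = ½·|EF|·|FD|·sin F, we get sin F = 2·area/(|EF|·|FD|) ≈ 0.51204.
Taking the obtuse solution, ∠F ≈ 149.20°.
Law of cosines then gives |DE| ≈ 20.262.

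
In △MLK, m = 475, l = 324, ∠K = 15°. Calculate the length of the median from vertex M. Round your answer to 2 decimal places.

m_M ≈ 112.81

By the law of cosines, k² = m² + l² − 2·m·l·cos K = 33289, so k ≈ 182.45.
Median from M: ½√(2·l² + 2·k² − m²) ≈ 112.81.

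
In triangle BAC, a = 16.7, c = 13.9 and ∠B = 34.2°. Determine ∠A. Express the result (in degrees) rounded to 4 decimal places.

By the law of cosines, b² = a² + c² − 2·a·c·cos B = 88.12, so b ≈ 9.3872.
Law of cosines again: cos A = (c² + b² − a²)/(2·c·b) ≈ 0.00935, so ∠A ≈ 89.46°.

89.4644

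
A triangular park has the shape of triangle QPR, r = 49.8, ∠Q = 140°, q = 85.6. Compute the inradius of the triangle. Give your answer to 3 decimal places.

7.474

Law of sines: sin R = r·sin Q/q ≈ 0.37396.
Since q ≥ r, only the acute value applies: ∠R ≈ 21.96°.
Then ∠P = 180° − ∠Q − ∠R ≈ 18.04°.
Law of sines gives p = q·sin P/sin Q ≈ 41.24.
Area = ½·q·r·sin P ≈ 660.07.
Semiperimeter s = (85.6+41.24+49.8)/2 = 88.32.
Inradius = area/s = 660.07/88.32 ≈ 7.4736.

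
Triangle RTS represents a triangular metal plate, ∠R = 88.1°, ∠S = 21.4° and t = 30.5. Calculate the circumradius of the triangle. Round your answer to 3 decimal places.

16.178

The third angle is ∠T = 180° − ∠S − ∠R = 70.50°.
Law of sines: r = t·sin R/sin T ≈ 32.338.
Law of sines: s = t·sin S/sin T ≈ 11.806.
Circumradius = t/(2 sin T) ≈ 16.178.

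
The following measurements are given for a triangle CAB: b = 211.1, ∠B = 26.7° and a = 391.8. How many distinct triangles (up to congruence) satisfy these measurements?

a·sin B = 391.8·sin(26.7°) ≈ 176.
Since a sin B < b < a (176 < 211.1 < 391.8), two triangles exist.

2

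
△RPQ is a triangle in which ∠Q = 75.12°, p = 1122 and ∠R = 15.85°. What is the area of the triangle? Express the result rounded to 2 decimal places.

The third angle is ∠P = 180° − ∠Q − ∠R = 89.03°.
Law of sines: r = p·sin R/sin P ≈ 306.48.
Law of sines: q = p·sin Q/sin P ≈ 1084.5.
Area = ½·p·r·sin Q ≈ 1.6617e+05.

166171.94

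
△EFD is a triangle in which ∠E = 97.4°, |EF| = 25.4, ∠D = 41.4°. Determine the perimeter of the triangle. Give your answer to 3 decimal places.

perimeter ≈ 88.788

The third angle is ∠F = 180° − ∠D − ∠E = 41.20°.
Law of sines: |FD| = |EF|·sin E/sin D ≈ 38.089.
Law of sines: |DE| = |EF|·sin F/sin D ≈ 25.299.
Semiperimeter s = (38.089+25.299+25.4)/2 = 44.394.
Perimeter = 38.089 + 25.299 + 25.4 = 88.788.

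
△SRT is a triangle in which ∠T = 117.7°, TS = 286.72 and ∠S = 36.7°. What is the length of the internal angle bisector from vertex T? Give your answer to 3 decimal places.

The third angle is ∠R = 180° − ∠T − ∠S = 25.60°.
Law of sines: RT = TS·sin S/sin R ≈ 396.57.
Law of sines: SR = TS·sin T/sin R ≈ 587.52.
The bisector from T has length 2·RT·TS·cos(∠T/2)/(RT+TS) ≈ 172.16.

t_T ≈ 172.158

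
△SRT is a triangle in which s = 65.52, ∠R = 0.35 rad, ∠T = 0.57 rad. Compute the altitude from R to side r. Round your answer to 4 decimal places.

35.3567

The third angle is ∠S = π − ∠R − ∠T = 2.222 rad.
Law of sines: r = s·sin R/sin S ≈ 28.239.
Law of sines: t = s·sin T/sin S ≈ 44.44.
Area = ½·s·r·sin T ≈ 499.21.
The altitude from R has length 2·area/r ≈ 35.357.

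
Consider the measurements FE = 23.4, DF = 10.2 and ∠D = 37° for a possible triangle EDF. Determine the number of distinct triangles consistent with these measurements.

DF·sin D = 10.2·sin(37°) ≈ 6.139.
Since FE ≥ DF, exactly one triangle exists.

1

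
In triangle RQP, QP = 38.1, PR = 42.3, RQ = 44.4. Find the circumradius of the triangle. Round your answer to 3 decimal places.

24.152

By the law of cosines, cos R = (PR² + RQ² − QP²) / (2·PR·RQ) ≈ 0.61472, so ∠R ≈ 52.07°.
Circumradius = QP/(2 sin R) ≈ 24.152.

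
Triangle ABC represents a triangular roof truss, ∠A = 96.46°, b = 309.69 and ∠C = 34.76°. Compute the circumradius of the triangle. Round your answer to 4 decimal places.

The third angle is ∠B = 180° − ∠C − ∠A = 48.78°.
Law of sines: a = b·sin A/sin B ≈ 409.11.
Law of sines: c = b·sin C/sin B ≈ 234.74.
Circumradius = b/(2 sin B) ≈ 205.86.

R ≈ 205.8603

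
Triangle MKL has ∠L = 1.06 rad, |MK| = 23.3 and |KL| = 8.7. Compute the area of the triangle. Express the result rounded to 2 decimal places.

area ≈ 99.74

Law of sines: sin M = |KL|·sin L/|MK| ≈ 0.32573.
Since |MK| ≥ |KL|, only the acute value applies: ∠M ≈ 0.332 rad.
Then ∠K = π − ∠L − ∠M ≈ 1.750 rad.
Law of sines gives |LM| = |MK|·sin K/sin L ≈ 26.282.
Area = ½·|MK|·|KL|·sin K ≈ 99.735.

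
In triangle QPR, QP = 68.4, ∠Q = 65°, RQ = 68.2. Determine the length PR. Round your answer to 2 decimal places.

73.40

By the law of cosines, PR² = RQ² + QP² − 2·RQ·QP·cos Q = 5386.9, so PR ≈ 73.395.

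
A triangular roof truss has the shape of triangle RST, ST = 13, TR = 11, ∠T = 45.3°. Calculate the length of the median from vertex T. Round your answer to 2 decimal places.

By the law of cosines, RS² = ST² + TR² − 2·ST·TR·cos T = 88.829, so RS ≈ 9.4249.
Median from T: ½√(2·ST² + 2·TR² − RS²) ≈ 11.081.

m_T ≈ 11.08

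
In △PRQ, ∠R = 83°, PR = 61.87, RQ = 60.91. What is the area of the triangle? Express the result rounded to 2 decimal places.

area ≈ 1870.21

Area = ½·PR·RQ·sin R ≈ 1870.2.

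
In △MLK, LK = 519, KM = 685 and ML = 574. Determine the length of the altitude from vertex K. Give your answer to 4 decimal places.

506.5709

Semiperimeter s = (519 + 685 + 574)/2 = 889.
Heron's formula: area = √(889·370·204·315) ≈ 1.4539e+05.
The altitude from K has length 2·area/ML ≈ 506.57.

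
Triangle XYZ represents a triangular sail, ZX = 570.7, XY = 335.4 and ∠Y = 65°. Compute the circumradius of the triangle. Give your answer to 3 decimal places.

Law of sines: sin Z = XY·sin Y/ZX ≈ 0.53264.
Since ZX ≥ XY, only the acute value applies: ∠Z ≈ 32.18°.
Then ∠X = 180° − ∠Y − ∠Z ≈ 82.82°.
Law of sines gives YZ = ZX·sin X/sin Y ≈ 624.75.
Circumradius = ZX/(2 sin Y) ≈ 314.85.

314.849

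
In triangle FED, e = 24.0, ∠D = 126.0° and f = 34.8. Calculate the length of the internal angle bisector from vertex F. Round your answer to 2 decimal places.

t_F ≈ 31.66

By the law of cosines, d² = f² + e² − 2·f·e·cos D = 2768.9, so d ≈ 52.62.
Law of cosines again: cos F = (e² + d² − f²)/(2·e·d) ≈ 0.84483, so ∠F ≈ 32.35°.
The bisector from F has length 2·e·d·cos(∠F/2)/(e+d) ≈ 31.66.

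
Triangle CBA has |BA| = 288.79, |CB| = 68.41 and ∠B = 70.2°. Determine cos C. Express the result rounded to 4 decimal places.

By the law of cosines, |AC|² = |CB|² + |BA|² − 2·|CB|·|BA|·cos B = 74695, so |AC| ≈ 273.3.
Law of cosines again: cos C = (|AC|² + |CB|² − |BA|²)/(2·|AC|·|CB|) ≈ -0.10762, so ∠C ≈ 96.18°.

cos C ≈ -0.1076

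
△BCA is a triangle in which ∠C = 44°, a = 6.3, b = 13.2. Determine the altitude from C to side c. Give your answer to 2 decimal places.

5.95

By the law of cosines, c² = a² + b² − 2·a·b·cos C = 94.289, so c ≈ 9.7103.
Area = ½·a·b·sin C ≈ 28.884.
The altitude from C has length 2·area/c ≈ 5.9491.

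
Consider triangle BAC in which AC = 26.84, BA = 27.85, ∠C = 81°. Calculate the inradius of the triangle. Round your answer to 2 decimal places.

Law of sines: sin B = AC·sin C/BA ≈ 0.95187.
Since BA ≥ AC, only the acute value applies: ∠B ≈ 72.15°.
Then ∠A = 180° − ∠C − ∠B ≈ 26.85°.
Law of sines gives CB = BA·sin A/sin C ≈ 12.735.
Area = ½·BA·AC·sin A ≈ 168.8.
Semiperimeter s = (26.84+12.735+27.85)/2 = 33.712.
Inradius = area/s = 168.8/33.712 ≈ 5.007.

r ≈ 5.01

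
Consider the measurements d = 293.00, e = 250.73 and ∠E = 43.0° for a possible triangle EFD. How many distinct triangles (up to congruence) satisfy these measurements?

d·sin E = 293.00·sin(43.0°) ≈ 199.8.
Since d sin E < e < d (199.8 < 250.73 < 293.00), two triangles exist.

2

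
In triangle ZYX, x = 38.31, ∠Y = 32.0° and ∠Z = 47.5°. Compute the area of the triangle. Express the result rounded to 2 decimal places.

The third angle is ∠X = 180° − ∠Z − ∠Y = 100.50°.
Law of sines: z = x·sin Z/sin X ≈ 28.726.
Law of sines: y = x·sin Y/sin X ≈ 20.647.
Area = ½·x·z·sin Y ≈ 291.59.

area ≈ 291.59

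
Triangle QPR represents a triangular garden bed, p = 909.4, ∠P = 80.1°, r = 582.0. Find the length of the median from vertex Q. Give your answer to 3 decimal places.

m_Q ≈ 648.438

Law of sines: sin R = r·sin P/p ≈ 0.63045.
Since p ≥ r, only the acute value applies: ∠R ≈ 39.08°.
Then ∠Q = 180° − ∠P − ∠R ≈ 60.82°.
Law of sines gives q = p·sin Q/sin P ≈ 805.96.
Median from Q: ½√(2·p² + 2·r² − q²) ≈ 648.44.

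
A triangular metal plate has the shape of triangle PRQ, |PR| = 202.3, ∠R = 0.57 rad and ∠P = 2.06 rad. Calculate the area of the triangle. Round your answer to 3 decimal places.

area ≈ 19909.688

The third angle is ∠Q = π − ∠P − ∠R = 0.512 rad.
Law of sines: |RQ| = |PR|·sin P/sin Q ≈ 364.75.
Law of sines: |QP| = |PR|·sin R/sin Q ≈ 222.99.
Area = ½·|PR|·|RQ|·sin R ≈ 19910.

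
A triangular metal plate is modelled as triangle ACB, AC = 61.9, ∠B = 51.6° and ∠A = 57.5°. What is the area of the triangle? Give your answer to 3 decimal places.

The third angle is ∠C = 180° − ∠B − ∠A = 70.90°.
Law of sines: CB = AC·sin A/sin B ≈ 66.615.
Law of sines: BA = AC·sin C/sin B ≈ 74.637.
Area = ½·AC·CB·sin C ≈ 1948.2.

1948.241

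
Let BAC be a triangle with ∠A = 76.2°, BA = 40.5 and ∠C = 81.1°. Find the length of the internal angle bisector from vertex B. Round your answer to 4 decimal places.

39.3669

The third angle is ∠B = 180° − ∠A − ∠C = 22.70°.
Law of sines: AC = BA·sin B/sin C ≈ 15.82.
Law of sines: CB = BA·sin A/sin C ≈ 39.81.
The bisector from B has length 2·CB·BA·cos(∠B/2)/(CB+BA) ≈ 39.367.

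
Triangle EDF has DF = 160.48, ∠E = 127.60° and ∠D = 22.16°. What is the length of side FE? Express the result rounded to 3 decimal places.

The third angle is ∠F = 180° − ∠E − ∠D = 30.24°.
Law of sines: FE = DF·sin D/sin E ≈ 76.402.

76.402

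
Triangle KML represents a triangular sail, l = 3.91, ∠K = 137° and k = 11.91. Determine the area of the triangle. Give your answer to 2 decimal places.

area ≈ 11.66

Law of sines: sin L = l·sin K/k ≈ 0.22390.
Since k ≥ l, only the acute value applies: ∠L ≈ 12.94°.
Then ∠M = 180° − ∠K − ∠L ≈ 30.06°.
Law of sines gives m = k·sin M/sin K ≈ 8.748.
Area = ½·k·l·sin M ≈ 11.664.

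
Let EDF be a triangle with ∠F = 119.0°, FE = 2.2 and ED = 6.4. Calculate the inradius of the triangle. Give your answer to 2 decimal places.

r ≈ 0.71

Law of sines: sin D = FE·sin F/ED ≈ 0.30065.
Since ED ≥ FE, only the acute value applies: ∠D ≈ 17.50°.
Then ∠E = 180° − ∠F − ∠D ≈ 43.50°.
Law of sines gives DF = ED·sin E/sin F ≈ 5.0373.
Area = ½·ED·FE·sin E ≈ 4.8463.
Semiperimeter s = (5.0373+2.2+6.4)/2 = 6.8187.
Inradius = area/s = 4.8463/6.8187 ≈ 0.71074.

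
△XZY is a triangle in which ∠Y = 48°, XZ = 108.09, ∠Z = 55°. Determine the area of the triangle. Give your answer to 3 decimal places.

The third angle is ∠X = 180° − ∠Z − ∠Y = 77.00°.
Law of sines: ZY = XZ·sin X/sin Y ≈ 141.72.
Law of sines: YX = XZ·sin Z/sin Y ≈ 119.15.
Area = ½·XZ·ZY·sin Z ≈ 6274.2.

6274.166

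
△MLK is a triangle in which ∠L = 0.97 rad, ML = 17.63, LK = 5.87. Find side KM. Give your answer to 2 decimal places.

15.11

By the law of cosines, KM² = ML² + LK² − 2·ML·LK·cos L = 228.27, so KM ≈ 15.109.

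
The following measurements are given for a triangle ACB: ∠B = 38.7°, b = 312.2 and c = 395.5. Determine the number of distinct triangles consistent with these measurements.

2

c·sin B = 395.5·sin(38.7°) ≈ 247.3.
Since c sin B < b < c (247.3 < 312.2 < 395.5), two triangles exist.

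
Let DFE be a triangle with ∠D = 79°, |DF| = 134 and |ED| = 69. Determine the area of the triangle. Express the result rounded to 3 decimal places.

Area = ½·|ED|·|DF|·sin D ≈ 4538.1.

4538.062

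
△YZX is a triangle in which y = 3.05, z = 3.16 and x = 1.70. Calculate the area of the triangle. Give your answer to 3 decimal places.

Semiperimeter s = (3.05 + 3.16 + 1.7)/2 = 3.955.
Heron's formula: area = √(3.955·0.905·0.795·2.255) ≈ 2.5331.

2.533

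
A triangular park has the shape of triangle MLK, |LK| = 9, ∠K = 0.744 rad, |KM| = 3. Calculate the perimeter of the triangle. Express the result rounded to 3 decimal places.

By the law of cosines, |ML|² = |LK|² + |KM|² − 2·|LK|·|KM|·cos K = 50.269, so |ML| ≈ 7.09.
Semiperimeter s = (9+3+7.09)/2 = 9.545.
Perimeter = 9 + 3 + 7.09 = 19.09.

perimeter ≈ 19.090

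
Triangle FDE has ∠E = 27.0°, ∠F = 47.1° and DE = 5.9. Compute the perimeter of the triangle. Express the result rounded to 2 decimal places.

The third angle is ∠D = 180° − ∠E − ∠F = 105.90°.
Law of sines: EF = DE·sin D/sin F ≈ 7.746.
Law of sines: FD = DE·sin E/sin F ≈ 3.6565.
Semiperimeter s = (5.9+7.746+3.6565)/2 = 8.6512.
Perimeter = 5.9 + 7.746 + 3.6565 = 17.302.

17.30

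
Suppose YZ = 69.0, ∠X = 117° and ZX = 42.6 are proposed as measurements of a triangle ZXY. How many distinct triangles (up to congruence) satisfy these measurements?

ZX·sin X = 42.6·sin(117°) ≈ 37.96.
Since ∠X is not acute, a triangle exists only if YZ > ZX; here YZ > ZX, so there is exactly one triangle.

1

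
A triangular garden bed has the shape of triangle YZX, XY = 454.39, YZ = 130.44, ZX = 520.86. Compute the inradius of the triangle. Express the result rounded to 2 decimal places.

Semiperimeter s = (520.86 + 454.39 + 130.44)/2 = 552.85.
Heron's formula: area = √(552.85·31.985·98.455·422.41) ≈ 27118.
Inradius = area/s = 27118/552.85 ≈ 49.052.

49.05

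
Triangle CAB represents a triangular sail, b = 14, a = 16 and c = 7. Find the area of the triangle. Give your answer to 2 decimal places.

48.92

Semiperimeter s = (7 + 16 + 14)/2 = 18.5.
Heron's formula: area = √(18.5·11.5·2.5·4.5) ≈ 48.923.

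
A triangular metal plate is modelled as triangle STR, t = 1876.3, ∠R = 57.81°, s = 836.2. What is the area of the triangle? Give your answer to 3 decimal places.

Area = ½·s·t·sin R ≈ 6.639e+05.

area ≈ 663895.437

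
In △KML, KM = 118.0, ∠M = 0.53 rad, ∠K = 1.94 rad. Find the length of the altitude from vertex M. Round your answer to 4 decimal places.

110.0486

The third angle is ∠L = π − ∠K − ∠M = 0.672 rad.
Law of sines: ML = KM·sin K/sin L ≈ 176.86.
Law of sines: LK = KM·sin M/sin L ≈ 95.869.
Area = ½·KM·ML·sin M ≈ 5275.1.
The altitude from M has length 2·area/LK ≈ 110.05.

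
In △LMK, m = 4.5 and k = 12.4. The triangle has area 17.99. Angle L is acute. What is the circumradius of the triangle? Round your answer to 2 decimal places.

7.30

From area = ½·m·k·sin L, we get sin L = 2·area/(m·k) ≈ 0.64480.
Taking the acute solution, ∠L ≈ 40.15°.
Law of cosines then gives l ≈ 9.4185.
Circumradius = l/(2 sin L) ≈ 7.3034.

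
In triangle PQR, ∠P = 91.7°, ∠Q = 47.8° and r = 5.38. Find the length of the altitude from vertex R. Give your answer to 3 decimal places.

The third angle is ∠R = 180° − ∠P − ∠Q = 40.50°.
Law of sines: p = r·sin P/sin R ≈ 8.2803.
Law of sines: q = r·sin Q/sin R ≈ 6.1368.
Area = ½·r·p·sin Q ≈ 16.501.
The altitude from R has length 2·area/r ≈ 6.1341.

h_R ≈ 6.134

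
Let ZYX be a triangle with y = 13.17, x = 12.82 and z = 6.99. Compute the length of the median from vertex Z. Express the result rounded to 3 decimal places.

Median from Z: ½√(2·y² + 2·x² − z²) ≈ 12.517.

m_Z ≈ 12.517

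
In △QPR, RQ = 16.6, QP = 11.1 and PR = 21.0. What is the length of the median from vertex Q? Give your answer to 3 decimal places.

9.441

Median from Q: ½√(2·RQ² + 2·QP² − PR²) ≈ 9.4411.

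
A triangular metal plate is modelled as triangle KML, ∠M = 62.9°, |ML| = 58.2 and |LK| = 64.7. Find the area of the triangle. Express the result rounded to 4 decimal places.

Law of sines: sin K = |ML|·sin M/|LK| ≈ 0.80078.
Since |LK| ≥ |ML|, only the acute value applies: ∠K ≈ 53.20°.
Then ∠L = 180° − ∠M − ∠K ≈ 63.90°.
Law of sines gives |KM| = |LK|·sin L/sin M ≈ 65.265.
Area = ½·|LK|·|ML|·sin L ≈ 1690.7.

area ≈ 1690.7139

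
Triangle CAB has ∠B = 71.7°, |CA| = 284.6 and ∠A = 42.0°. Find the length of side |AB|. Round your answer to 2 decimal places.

274.48

The third angle is ∠C = 180° − ∠A − ∠B = 66.30°.
Law of sines: |AB| = |CA|·sin C/sin B ≈ 274.48.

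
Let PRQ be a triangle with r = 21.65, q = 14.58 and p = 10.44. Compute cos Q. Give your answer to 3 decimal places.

cos Q ≈ 0.808

By the law of cosines, cos Q = (p² + r² − q²) / (2·p·r) ≈ 0.80774, so ∠Q ≈ 36.12°.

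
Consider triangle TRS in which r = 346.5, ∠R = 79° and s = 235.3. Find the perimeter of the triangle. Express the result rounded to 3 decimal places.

884.984

Law of sines: sin S = s·sin R/r ≈ 0.66660.
Since r ≥ s, only the acute value applies: ∠S ≈ 41.81°.
Then ∠T = 180° − ∠R − ∠S ≈ 59.19°.
Law of sines gives t = r·sin T/sin R ≈ 303.18.
Semiperimeter p = (303.18+346.5+235.3)/2 = 442.49.
Perimeter = 303.18 + 346.5 + 235.3 = 884.98.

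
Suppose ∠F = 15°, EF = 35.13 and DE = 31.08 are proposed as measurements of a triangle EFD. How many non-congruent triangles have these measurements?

2

EF·sin F = 35.13·sin(15°) ≈ 9.092.
Since EF sin F < DE < EF (9.092 < 31.08 < 35.13), two triangles exist.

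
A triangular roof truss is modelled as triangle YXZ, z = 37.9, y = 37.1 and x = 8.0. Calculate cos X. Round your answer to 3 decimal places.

cos X ≈ 0.977

By the law of cosines, cos X = (z² + y² − x²) / (2·z·y) ≈ 0.97747, so ∠X ≈ 12.19°.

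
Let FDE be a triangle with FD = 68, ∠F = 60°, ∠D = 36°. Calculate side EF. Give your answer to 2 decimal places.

40.19

The third angle is ∠E = 180° − ∠F − ∠D = 84.00°.
Law of sines: EF = FD·sin D/sin E ≈ 40.19.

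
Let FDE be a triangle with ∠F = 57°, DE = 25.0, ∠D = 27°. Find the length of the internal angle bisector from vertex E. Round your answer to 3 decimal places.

11.750

The third angle is ∠E = 180° − ∠F − ∠D = 96.00°.
Law of sines: EF = DE·sin D/sin F ≈ 13.533.
Law of sines: FD = DE·sin E/sin F ≈ 29.646.
The bisector from E has length 2·DE·EF·cos(∠E/2)/(DE+EF) ≈ 11.75.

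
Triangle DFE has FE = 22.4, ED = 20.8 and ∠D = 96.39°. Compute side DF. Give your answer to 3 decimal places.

Law of sines: sin F = ED·sin D/FE ≈ 0.92280.
Since FE ≥ ED, only the acute value applies: ∠F ≈ 67.34°.
Then ∠E = 180° − ∠D − ∠F ≈ 16.27°.
Law of sines gives DF = FE·sin E/sin D ≈ 6.3152.

6.315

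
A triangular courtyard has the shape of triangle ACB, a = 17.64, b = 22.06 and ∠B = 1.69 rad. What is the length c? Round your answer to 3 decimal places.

11.314

Law of sines: sin A = a·sin B/b ≈ 0.79396.
Since b ≥ a, only the acute value applies: ∠A ≈ 0.917 rad.
Then ∠C = π − ∠B − ∠A ≈ 0.534 rad.
Law of sines gives c = b·sin C/sin B ≈ 11.314.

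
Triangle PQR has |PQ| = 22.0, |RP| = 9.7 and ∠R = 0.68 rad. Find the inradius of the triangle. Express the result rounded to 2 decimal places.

Law of sines: sin Q = |RP|·sin R/|PQ| ≈ 0.27724.
Since |PQ| ≥ |RP|, only the acute value applies: ∠Q ≈ 0.281 rad.
Then ∠P = π − ∠R − ∠Q ≈ 2.181 rad.
Law of sines gives |QR| = |PQ|·sin P/sin R ≈ 28.68.
Area = ½·|PQ|·|RP|·sin P ≈ 87.464.
Semiperimeter s = (28.68+9.7+22)/2 = 30.19.
Inradius = area/s = 87.464/30.19 ≈ 2.8971.

2.90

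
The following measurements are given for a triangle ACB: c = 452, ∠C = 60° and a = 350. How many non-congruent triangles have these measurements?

a·sin C = 350·sin(60°) ≈ 303.1.
Since c ≥ a, exactly one triangle exists.

1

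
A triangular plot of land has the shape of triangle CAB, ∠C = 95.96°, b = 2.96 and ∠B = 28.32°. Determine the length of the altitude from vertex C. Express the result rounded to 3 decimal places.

The third angle is ∠A = 180° − ∠B − ∠C = 55.72°.
Law of sines: c = b·sin C/sin B ≈ 6.2058.
Law of sines: a = b·sin A/sin B ≈ 5.1557.
Area = ½·b·c·sin A ≈ 7.5892.
The altitude from C has length 2·area/c ≈ 2.4458.

h_C ≈ 2.446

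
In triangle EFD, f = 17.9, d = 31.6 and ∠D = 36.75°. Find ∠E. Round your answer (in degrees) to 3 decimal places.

∠E ≈ 123.439°

Law of sines: sin F = f·sin D/d ≈ 0.33892.
Since d ≥ f, only the acute value applies: ∠F ≈ 19.81°.
Then ∠E = 180° − ∠D − ∠F ≈ 123.44°.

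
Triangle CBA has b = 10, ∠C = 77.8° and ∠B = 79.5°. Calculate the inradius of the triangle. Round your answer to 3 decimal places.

The third angle is ∠A = 180° − ∠C − ∠B = 22.70°.
Law of sines: c = b·sin C/sin B ≈ 9.9406.
Law of sines: a = b·sin A/sin B ≈ 3.9248.
Area = ½·b·c·sin A ≈ 19.181.
Semiperimeter s = (9.9406+10+3.9248)/2 = 11.933.
Inradius = area/s = 19.181/11.933 ≈ 1.6074.

r ≈ 1.607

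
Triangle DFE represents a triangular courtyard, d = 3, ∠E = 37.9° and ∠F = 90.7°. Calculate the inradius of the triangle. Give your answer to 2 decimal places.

0.77

The third angle is ∠D = 180° − ∠F − ∠E = 51.40°.
Law of sines: f = d·sin F/sin D ≈ 3.8384.
Law of sines: e = d·sin E/sin D ≈ 2.358.
Area = ½·d·f·sin E ≈ 3.5368.
Semiperimeter s = (3+3.8384+2.358)/2 = 4.5982.
Inradius = area/s = 3.5368/4.5982 ≈ 0.76917.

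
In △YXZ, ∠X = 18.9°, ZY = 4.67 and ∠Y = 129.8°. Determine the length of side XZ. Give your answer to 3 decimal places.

The third angle is ∠Z = 180° − ∠Y − ∠X = 31.30°.
Law of sines: XZ = ZY·sin Y/sin X ≈ 11.077.

11.077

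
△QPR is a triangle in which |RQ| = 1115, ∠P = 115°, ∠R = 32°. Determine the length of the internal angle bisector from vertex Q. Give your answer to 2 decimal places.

t_Q ≈ 788.91

The third angle is ∠Q = 180° − ∠P − ∠R = 33.00°.
Law of sines: |PR| = |RQ|·sin Q/sin P ≈ 670.05.
Law of sines: |QP| = |RQ|·sin R/sin P ≈ 651.94.
The bisector from Q has length 2·|RQ|·|QP|·cos(∠Q/2)/(|RQ|+|QP|) ≈ 788.91.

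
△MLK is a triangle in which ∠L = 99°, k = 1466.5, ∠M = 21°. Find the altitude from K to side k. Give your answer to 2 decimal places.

The third angle is ∠K = 180° − ∠M − ∠L = 60.00°.
Law of sines: m = k·sin M/sin K ≈ 606.85.
Law of sines: l = k·sin L/sin K ≈ 1672.5.
Area = ½·k·m·sin L ≈ 4.3949e+05.
The altitude from K has length 2·area/k ≈ 599.38.

599.38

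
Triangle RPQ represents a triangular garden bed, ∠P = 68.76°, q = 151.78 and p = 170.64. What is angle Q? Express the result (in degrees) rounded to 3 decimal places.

Law of sines: sin Q = q·sin P/p ≈ 0.82905.
Since p ≥ q, only the acute value applies: ∠Q ≈ 56.00°.
Then ∠R = 180° − ∠P − ∠Q ≈ 55.24°.

56.002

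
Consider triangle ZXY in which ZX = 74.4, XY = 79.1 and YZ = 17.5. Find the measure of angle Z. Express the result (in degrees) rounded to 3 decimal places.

∠Z ≈ 99.175°

By the law of cosines, cos Z = (YZ² + ZX² − XY²) / (2·YZ·ZX) ≈ -0.15945, so ∠Z ≈ 99.17°.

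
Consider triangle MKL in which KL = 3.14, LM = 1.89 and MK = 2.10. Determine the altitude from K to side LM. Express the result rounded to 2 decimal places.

h_K ≈ 2.04

Semiperimeter s = (3.14 + 1.89 + 2.1)/2 = 3.565.
Heron's formula: area = √(3.565·0.425·1.675·1.465) ≈ 1.9282.
The altitude from K has length 2·area/LM ≈ 2.0404.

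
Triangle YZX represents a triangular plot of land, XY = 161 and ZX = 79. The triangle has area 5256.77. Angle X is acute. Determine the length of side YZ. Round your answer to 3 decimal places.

From area = ½·ZX·XY·sin X, we get sin X = 2·area/(ZX·XY) ≈ 0.82660.
Taking the acute solution, ∠X ≈ 55.75°.
Law of cosines then gives YZ ≈ 133.59.

133.588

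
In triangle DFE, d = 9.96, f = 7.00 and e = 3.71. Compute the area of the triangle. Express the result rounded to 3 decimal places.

9.254

Semiperimeter s = (9.96 + 7 + 3.71)/2 = 10.335.
Heron's formula: area = √(10.335·0.375·3.335·6.625) ≈ 9.2536.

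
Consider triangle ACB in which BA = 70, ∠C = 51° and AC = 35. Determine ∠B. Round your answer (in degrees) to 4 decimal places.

22.8657

Law of sines: sin B = AC·sin C/BA ≈ 0.38857.
Since BA ≥ AC, only the acute value applies: ∠B ≈ 22.87°.
Then ∠A = 180° − ∠C − ∠B ≈ 106.13°.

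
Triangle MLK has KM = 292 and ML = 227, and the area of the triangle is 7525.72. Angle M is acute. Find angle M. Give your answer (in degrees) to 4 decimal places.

∠M ≈ 13.1249°

From area = ½·KM·ML·sin M, we get sin M = 2·area/(KM·ML) ≈ 0.22708.
Taking the acute solution, ∠M ≈ 13.12°.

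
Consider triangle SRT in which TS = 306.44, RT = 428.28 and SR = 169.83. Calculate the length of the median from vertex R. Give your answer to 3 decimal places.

m_R ≈ 287.501

Median from R: ½√(2·SR² + 2·RT² − TS²) ≈ 287.5.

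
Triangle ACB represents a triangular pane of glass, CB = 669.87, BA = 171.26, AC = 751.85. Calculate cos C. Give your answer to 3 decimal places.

By the law of cosines, cos C = (AC² + CB² − BA²) / (2·AC·CB) ≈ 0.97755, so ∠C ≈ 12.16°.

cos C ≈ 0.978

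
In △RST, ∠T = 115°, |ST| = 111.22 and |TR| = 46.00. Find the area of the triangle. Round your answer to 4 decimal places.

Area = ½·|ST|·|TR|·sin T ≈ 2318.4.

area ≈ 2318.3897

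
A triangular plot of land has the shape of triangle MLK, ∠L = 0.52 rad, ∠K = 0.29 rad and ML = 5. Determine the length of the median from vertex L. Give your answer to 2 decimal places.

m_L ≈ 8.59

The third angle is ∠M = π − ∠L − ∠K = 2.332 rad.
Law of sines: LK = ML·sin M/sin K ≈ 12.664.
Law of sines: KM = ML·sin L/sin K ≈ 8.6882.
Median from L: ½√(2·ML² + 2·LK² − KM²) ≈ 8.5921.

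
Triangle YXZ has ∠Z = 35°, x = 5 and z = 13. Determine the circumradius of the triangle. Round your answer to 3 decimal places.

11.332

Law of sines: sin X = x·sin Z/z ≈ 0.22061.
Since z ≥ x, only the acute value applies: ∠X ≈ 12.74°.
Then ∠Y = 180° − ∠Z − ∠X ≈ 132.26°.
Law of sines gives y = z·sin Y/sin Z ≈ 16.775.
Circumradius = z/(2 sin Z) ≈ 11.332.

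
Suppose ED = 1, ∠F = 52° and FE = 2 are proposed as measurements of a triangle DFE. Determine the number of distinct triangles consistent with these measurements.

FE·sin F = 2·sin(52°) ≈ 1.576.
Since ED = 1 < 1.576 = FE sin F, no triangle exists.

0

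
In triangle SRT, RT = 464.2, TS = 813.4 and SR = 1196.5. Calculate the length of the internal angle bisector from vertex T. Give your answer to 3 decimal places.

t_T ≈ 215.441

By the law of cosines, cos T = (RT² + TS² − SR²) / (2·RT·TS) ≈ -0.73430, so ∠T ≈ 137.25°.
The bisector from T has length 2·RT·TS·cos(∠T/2)/(RT+TS) ≈ 215.44.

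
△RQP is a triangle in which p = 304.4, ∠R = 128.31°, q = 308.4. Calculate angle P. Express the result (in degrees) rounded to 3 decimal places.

25.664

By the law of cosines, r² = q² + p² − 2·q·p·cos R = 3.0416e+05, so r ≈ 551.51.
Law of cosines again: cos P = (r² + q² − p²)/(2·r·q) ≈ 0.90135, so ∠P ≈ 25.66°.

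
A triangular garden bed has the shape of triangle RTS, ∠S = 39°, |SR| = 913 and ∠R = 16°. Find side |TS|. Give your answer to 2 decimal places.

The third angle is ∠T = 180° − ∠S − ∠R = 125.00°.
Law of sines: |TS| = |SR|·sin R/sin T ≈ 307.22.

307.22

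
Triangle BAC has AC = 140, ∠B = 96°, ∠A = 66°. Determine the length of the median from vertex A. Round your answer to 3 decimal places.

The third angle is ∠C = 180° − ∠B − ∠A = 18.00°.
Law of sines: CB = AC·sin A/sin B ≈ 128.6.
Law of sines: BA = AC·sin C/sin B ≈ 43.501.
Median from A: ½√(2·BA² + 2·AC² − CB²) ≈ 81.312.

81.312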